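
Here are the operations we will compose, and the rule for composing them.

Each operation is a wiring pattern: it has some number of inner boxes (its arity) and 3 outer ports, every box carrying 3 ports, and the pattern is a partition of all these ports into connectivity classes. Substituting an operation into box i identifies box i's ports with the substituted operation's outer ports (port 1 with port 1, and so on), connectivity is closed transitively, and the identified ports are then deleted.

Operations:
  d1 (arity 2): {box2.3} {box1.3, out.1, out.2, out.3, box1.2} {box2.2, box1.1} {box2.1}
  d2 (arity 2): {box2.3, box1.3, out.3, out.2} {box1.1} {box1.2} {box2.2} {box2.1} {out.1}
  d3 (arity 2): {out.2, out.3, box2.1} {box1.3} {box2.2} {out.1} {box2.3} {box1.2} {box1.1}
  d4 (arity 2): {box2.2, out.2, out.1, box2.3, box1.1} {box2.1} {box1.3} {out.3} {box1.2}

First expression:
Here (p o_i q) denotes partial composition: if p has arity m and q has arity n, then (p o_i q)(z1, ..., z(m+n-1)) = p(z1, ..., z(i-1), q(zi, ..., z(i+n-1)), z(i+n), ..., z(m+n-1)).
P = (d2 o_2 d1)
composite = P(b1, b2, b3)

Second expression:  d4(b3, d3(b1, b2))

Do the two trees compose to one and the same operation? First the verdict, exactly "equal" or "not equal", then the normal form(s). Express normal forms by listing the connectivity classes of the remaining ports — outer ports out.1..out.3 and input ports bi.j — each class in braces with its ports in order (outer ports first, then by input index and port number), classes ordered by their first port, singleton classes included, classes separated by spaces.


Reducing the first expression gives {out.1} {out.2, out.3, b1.3, b2.2, b2.3} {b1.1} {b1.2} {b2.1, b3.2} {b3.1} {b3.3}
Reducing the second expression gives {out.1, out.2, b2.1, b3.1} {out.3} {b1.1} {b1.2} {b1.3} {b2.2} {b2.3} {b3.2} {b3.3}
Different reductions; not equal.

not equal; first: {out.1} {out.2, out.3, b1.3, b2.2, b2.3} {b1.1} {b1.2} {b2.1, b3.2} {b3.1} {b3.3}; second: {out.1, out.2, b2.1, b3.1} {out.3} {b1.1} {b1.2} {b1.3} {b2.2} {b2.3} {b3.2} {b3.3}


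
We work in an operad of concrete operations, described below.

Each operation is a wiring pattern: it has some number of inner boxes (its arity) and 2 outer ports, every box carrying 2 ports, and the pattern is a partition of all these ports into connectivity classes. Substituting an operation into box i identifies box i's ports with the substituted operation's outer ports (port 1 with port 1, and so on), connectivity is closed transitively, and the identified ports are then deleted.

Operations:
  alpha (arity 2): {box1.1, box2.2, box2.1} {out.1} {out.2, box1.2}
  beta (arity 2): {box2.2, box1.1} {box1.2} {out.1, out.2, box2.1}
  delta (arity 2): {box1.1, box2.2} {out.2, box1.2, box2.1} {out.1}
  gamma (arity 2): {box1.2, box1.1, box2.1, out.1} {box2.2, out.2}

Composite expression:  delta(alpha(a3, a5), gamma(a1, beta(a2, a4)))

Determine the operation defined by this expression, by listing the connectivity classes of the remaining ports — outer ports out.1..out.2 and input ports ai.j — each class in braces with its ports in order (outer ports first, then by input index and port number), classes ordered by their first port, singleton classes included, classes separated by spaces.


{out.1} {out.2, a1.1, a1.2, a3.2, a4.1} {a2.1, a4.2} {a2.2} {a3.1, a5.1, a5.2}

Substituting into delta glues patterns; closure does the rest.
through alpha, on inputs (a3, a5): {out.1} {out.2, a3.2} {a3.1, a5.1, a5.2} (out.j = stage outer ports)
through beta, on inputs (a2, a4): {out.1, out.2, a4.1} {a2.1, a4.2} {a2.2} (out.j = stage outer ports)
through gamma, on inputs (a1, a2, a4): {out.1, out.2, a1.1, a1.2, a4.1} {a2.1, a4.2} {a2.2} (out.j = stage outer ports)
through delta, on inputs (a3, a5, a1, a2, a4): {out.1} {out.2, a1.1, a1.2, a3.2, a4.1} {a2.1, a4.2} {a2.2} {a3.1, a5.1, a5.2} (out.j = stage outer ports)


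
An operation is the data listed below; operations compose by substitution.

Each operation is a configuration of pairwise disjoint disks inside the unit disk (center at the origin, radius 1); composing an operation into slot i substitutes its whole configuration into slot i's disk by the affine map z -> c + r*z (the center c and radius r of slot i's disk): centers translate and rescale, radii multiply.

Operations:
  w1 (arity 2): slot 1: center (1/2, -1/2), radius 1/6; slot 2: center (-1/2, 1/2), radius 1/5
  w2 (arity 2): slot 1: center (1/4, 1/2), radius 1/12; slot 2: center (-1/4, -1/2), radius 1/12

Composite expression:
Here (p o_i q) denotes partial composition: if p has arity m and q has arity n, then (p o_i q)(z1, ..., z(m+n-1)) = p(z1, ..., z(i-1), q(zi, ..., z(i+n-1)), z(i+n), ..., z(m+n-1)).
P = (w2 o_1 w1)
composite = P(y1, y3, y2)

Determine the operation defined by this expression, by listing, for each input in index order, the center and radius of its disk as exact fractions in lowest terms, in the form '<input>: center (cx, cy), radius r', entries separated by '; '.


Each y-disk chains the slot maps above it in w2; radii multiply.
y1 passes through 2 substitutions, ending at center (7/24, 11/24), radius 1/72
y3 passes through 2 substitutions, ending at center (5/24, 13/24), radius 1/60
y2 passes through 1 substitution, ending at center (-1/4, -1/2), radius 1/12

y1: center (7/24, 11/24), radius 1/72; y2: center (-1/4, -1/2), radius 1/12; y3: center (5/24, 13/24), radius 1/60


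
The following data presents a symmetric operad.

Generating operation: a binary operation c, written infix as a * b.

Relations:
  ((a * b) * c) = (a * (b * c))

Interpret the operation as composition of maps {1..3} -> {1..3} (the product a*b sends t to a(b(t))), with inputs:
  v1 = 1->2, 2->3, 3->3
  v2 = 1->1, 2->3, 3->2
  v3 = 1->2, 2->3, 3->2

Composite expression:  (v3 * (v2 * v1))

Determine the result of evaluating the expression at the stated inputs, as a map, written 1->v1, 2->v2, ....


(v2 * v1) = 1->3, 2->2, 3->2
(v3 * (v2 * v1)) = 1->2, 2->3, 3->3

1->2, 2->3, 3->3


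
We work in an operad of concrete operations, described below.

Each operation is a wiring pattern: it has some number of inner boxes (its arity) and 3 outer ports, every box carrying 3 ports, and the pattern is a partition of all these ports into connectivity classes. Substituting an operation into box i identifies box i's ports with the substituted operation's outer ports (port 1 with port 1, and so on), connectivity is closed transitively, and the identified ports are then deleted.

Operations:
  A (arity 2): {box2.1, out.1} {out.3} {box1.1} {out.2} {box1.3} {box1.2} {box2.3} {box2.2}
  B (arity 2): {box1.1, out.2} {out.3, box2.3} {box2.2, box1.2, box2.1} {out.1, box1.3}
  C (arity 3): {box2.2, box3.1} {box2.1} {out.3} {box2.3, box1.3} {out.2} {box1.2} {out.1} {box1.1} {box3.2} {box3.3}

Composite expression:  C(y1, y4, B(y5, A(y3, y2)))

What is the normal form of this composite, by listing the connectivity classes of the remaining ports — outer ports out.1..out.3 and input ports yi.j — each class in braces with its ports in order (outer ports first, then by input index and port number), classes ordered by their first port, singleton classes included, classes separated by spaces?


{out.1} {out.2} {out.3} {y1.1} {y1.2} {y1.3, y4.3} {y2.1, y5.2} {y2.2} {y2.3} {y3.1} {y3.2} {y3.3} {y4.1} {y4.2, y5.3} {y5.1}

Substituting into C glues patterns; closure does the rest.
composing A on (y3, y2), with out.j its own outer ports: {out.1, y2.1} {out.2} {out.3} {y2.2} {y2.3} {y3.1} {y3.2} {y3.3}
composing B on (y5, y3, y2), with out.j its own outer ports: {out.1, y5.3} {out.2, y5.1} {out.3} {y2.1, y5.2} {y2.2} {y2.3} {y3.1} {y3.2} {y3.3}
composing C on (y1, y4, y5, y3, y2), with out.j its own outer ports: {out.1} {out.2} {out.3} {y1.1} {y1.2} {y1.3, y4.3} {y2.1, y5.2} {y2.2} {y2.3} {y3.1} {y3.2} {y3.3} {y4.1} {y4.2, y5.3} {y5.1}


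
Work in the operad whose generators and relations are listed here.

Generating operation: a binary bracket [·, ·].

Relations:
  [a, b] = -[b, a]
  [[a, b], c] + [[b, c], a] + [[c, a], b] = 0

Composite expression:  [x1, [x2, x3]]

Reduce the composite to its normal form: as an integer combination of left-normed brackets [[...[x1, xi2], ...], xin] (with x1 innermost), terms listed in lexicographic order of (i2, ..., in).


[[x1, x2], x3] - [[x1, x3], x2]


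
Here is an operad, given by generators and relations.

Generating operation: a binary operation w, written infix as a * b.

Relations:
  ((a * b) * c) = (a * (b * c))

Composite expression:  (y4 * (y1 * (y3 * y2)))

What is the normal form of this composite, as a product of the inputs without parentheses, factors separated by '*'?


y4 * y1 * y3 * y2

Under associativity of w, the answer is the y's in reading order.
(y3 * y2) reduces to y3 * y2
(y1 * (y3 * y2)) reduces to y1 * y3 * y2
(y4 * (y1 * (y3 * y2))) reduces to y4 * y1 * y3 * y2


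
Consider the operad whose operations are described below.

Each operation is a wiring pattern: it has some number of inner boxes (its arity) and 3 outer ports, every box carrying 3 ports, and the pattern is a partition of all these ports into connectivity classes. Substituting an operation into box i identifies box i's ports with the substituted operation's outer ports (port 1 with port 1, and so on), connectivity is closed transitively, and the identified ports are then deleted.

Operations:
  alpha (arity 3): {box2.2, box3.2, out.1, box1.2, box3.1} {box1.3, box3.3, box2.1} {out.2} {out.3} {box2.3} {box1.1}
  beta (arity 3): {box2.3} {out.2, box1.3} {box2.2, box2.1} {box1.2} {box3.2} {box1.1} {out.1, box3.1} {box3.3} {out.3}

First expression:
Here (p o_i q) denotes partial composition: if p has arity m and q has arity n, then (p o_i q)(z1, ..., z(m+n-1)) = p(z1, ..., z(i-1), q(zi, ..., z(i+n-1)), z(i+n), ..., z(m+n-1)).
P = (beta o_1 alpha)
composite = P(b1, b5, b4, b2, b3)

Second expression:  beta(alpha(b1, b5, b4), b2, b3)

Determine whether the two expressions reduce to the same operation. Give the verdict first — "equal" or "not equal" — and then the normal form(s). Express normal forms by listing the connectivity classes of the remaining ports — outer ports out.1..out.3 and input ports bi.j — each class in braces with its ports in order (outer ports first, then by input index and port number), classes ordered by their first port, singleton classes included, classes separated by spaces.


equal; both compose to {out.1, b3.1} {out.2} {out.3} {b1.1} {b1.2, b4.1, b4.2, b5.2} {b1.3, b4.3, b5.1} {b2.1, b2.2} {b2.3} {b3.2} {b3.3} {b5.3}

The first expression reduces to {out.1, b3.1} {out.2} {out.3} {b1.1} {b1.2, b4.1, b4.2, b5.2} {b1.3, b4.3, b5.1} {b2.1, b2.2} {b2.3} {b3.2} {b3.3} {b5.3}
The second expression reduces to {out.1, b3.1} {out.2} {out.3} {b1.1} {b1.2, b4.1, b4.2, b5.2} {b1.3, b4.3, b5.1} {b2.1, b2.2} {b2.3} {b3.2} {b3.3} {b5.3}
Same normal form: equal.


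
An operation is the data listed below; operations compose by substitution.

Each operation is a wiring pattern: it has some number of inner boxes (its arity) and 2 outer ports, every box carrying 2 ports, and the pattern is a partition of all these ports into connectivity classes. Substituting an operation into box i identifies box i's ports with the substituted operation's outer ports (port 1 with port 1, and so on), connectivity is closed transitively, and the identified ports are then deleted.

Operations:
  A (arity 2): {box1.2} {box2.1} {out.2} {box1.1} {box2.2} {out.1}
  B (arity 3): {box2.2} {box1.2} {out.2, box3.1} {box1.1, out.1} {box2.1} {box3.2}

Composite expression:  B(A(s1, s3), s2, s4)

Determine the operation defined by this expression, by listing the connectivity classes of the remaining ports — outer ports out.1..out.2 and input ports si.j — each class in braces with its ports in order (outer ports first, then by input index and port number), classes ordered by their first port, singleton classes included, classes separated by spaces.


{out.1} {out.2, s4.1} {s1.1} {s1.2} {s2.1} {s2.2} {s3.1} {s3.2} {s4.2}

Two ports join when wires chain via B-identified ports.
after A, the pattern on (s1, s3) reads {out.1} {out.2} {s1.1} {s1.2} {s3.1} {s3.2} (out.j = its outer ports)
after B, the pattern on (s1, s3, s2, s4) reads {out.1} {out.2, s4.1} {s1.1} {s1.2} {s2.1} {s2.2} {s3.1} {s3.2} {s4.2} (out.j = its outer ports)


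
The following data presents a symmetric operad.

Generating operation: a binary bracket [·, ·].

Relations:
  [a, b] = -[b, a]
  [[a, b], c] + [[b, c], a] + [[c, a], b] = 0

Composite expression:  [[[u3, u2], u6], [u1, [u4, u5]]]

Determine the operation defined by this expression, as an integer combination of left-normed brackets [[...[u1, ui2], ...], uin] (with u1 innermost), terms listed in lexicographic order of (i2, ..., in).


In the tensor algebra, words opening u1 carry the u1-anchored form.
Composite bracket: [[[u3, u2], u6], [u1, [u4, u5]]]
Under [a, b] = ab - ba we get 32 signed associative words (2^5 = 32).
Only words starting with u1 matter:
  u1u4u5u2u3u6 appears with sign +1, giving the term +[[[[[u1, u4], u5], u2], u3], u6]
  u1u4u5u3u2u6 appears with sign -1, giving the term -[[[[[u1, u4], u5], u3], u2], u6]
  u1u4u5u6u2u3 appears with sign -1, giving the term -[[[[[u1, u4], u5], u6], u2], u3]
  u1u4u5u6u3u2 appears with sign +1, giving the term +[[[[[u1, u4], u5], u6], u3], u2]
  u1u5u4u2u3u6 appears with sign -1, giving the term -[[[[[u1, u5], u4], u2], u3], u6]
  u1u5u4u3u2u6 appears with sign +1, giving the term +[[[[[u1, u5], u4], u3], u2], u6]
  u1u5u4u6u2u3 appears with sign +1, giving the term +[[[[[u1, u5], u4], u6], u2], u3]
  u1u5u4u6u3u2 appears with sign -1, giving the term -[[[[[u1, u5], u4], u6], u3], u2]

[[[[[u1, u4], u5], u2], u3], u6] - [[[[[u1, u4], u5], u3], u2], u6] - [[[[[u1, u4], u5], u6], u2], u3] + [[[[[u1, u4], u5], u6], u3], u2] - [[[[[u1, u5], u4], u2], u3], u6] + [[[[[u1, u5], u4], u3], u2], u6] + [[[[[u1, u5], u4], u6], u2], u3] - [[[[[u1, u5], u4], u6], u3], u2]


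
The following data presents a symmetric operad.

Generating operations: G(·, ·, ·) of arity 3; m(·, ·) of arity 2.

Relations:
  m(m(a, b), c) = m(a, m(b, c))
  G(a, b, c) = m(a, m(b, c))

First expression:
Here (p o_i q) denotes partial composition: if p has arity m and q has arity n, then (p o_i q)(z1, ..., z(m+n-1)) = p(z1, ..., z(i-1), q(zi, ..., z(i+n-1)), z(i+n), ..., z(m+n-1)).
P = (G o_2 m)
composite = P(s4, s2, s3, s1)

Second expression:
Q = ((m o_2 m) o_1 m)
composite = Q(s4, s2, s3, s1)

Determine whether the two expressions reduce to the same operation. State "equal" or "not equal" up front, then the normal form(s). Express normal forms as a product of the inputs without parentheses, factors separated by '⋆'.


equal: each reduces to s4 ⋆ s2 ⋆ s3 ⋆ s1

Reducing the first expression gives s4 ⋆ s2 ⋆ s3 ⋆ s1
Reducing the second expression gives s4 ⋆ s2 ⋆ s3 ⋆ s1
Same normal form: equal.


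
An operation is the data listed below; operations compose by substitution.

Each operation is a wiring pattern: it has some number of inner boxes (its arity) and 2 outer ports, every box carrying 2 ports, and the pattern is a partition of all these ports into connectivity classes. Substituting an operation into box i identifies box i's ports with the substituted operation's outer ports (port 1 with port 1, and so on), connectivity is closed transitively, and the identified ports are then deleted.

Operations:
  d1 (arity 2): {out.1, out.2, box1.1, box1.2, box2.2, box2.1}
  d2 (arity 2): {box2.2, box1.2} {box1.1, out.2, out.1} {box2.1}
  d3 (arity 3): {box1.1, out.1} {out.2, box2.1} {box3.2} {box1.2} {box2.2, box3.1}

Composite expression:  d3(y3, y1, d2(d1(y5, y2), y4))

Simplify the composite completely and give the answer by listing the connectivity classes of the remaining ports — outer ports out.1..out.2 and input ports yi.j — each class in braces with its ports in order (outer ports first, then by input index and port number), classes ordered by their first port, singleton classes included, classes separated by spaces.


{out.1, y3.1} {out.2, y1.1} {y1.2, y2.1, y2.2, y4.2, y5.1, y5.2} {y3.2} {y4.1}

Reachability decides: close wires over d3-identified ports.
stage d1: inputs (y5, y2), connectivity {out.1, out.2, y2.1, y2.2, y5.1, y5.2}, out.j its boundary
stage d2: inputs (y5, y2, y4), connectivity {out.1, out.2, y2.1, y2.2, y4.2, y5.1, y5.2} {y4.1}, out.j its boundary
stage d3: inputs (y3, y1, y5, y2, y4), connectivity {out.1, y3.1} {out.2, y1.1} {y1.2, y2.1, y2.2, y4.2, y5.1, y5.2} {y3.2} {y4.1}, out.j its boundary


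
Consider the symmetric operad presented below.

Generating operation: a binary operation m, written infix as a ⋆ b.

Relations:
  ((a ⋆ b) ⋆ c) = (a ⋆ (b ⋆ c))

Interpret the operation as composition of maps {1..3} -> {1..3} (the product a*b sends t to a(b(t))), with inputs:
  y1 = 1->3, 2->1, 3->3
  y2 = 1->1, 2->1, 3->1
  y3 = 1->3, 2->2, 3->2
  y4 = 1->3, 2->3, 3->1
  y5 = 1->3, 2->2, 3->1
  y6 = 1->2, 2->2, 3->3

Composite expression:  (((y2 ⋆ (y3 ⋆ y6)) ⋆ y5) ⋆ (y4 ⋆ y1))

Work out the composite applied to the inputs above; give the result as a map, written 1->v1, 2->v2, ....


(y3 ⋆ y6) = 1->2, 2->2, 3->2
(y2 ⋆ (y3 ⋆ y6)) = 1->1, 2->1, 3->1
((y2 ⋆ (y3 ⋆ y6)) ⋆ y5) = 1->1, 2->1, 3->1
(y4 ⋆ y1) = 1->1, 2->3, 3->1
(((y2 ⋆ (y3 ⋆ y6)) ⋆ y5) ⋆ (y4 ⋆ y1)) = 1->1, 2->1, 3->1

1->1, 2->1, 3->1


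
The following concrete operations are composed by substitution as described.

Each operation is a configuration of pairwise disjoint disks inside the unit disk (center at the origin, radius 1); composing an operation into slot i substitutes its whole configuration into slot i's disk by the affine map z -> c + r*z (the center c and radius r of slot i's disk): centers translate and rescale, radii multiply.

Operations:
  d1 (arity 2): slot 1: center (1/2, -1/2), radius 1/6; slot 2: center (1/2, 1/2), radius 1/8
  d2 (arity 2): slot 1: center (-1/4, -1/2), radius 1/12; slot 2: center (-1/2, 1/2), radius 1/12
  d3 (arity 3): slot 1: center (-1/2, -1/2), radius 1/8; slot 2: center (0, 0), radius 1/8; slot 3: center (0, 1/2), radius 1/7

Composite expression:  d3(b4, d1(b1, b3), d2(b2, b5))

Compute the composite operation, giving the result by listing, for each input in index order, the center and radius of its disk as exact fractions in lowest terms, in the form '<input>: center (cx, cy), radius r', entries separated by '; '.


b1: center (1/16, -1/16), radius 1/48; b2: center (-1/28, 3/7), radius 1/84; b3: center (1/16, 1/16), radius 1/64; b4: center (-1/2, -1/2), radius 1/8; b5: center (-1/14, 4/7), radius 1/84

Follow each b-input down from d3: c' goes to c + r*c', radius to r*r'.
b4: after 1 affine step, its disk has center (-1/2, -1/2), radius 1/8
b1: after 2 affine steps, its disk has center (1/16, -1/16), radius 1/48
b3: after 2 affine steps, its disk has center (1/16, 1/16), radius 1/64
b2: after 2 affine steps, its disk has center (-1/28, 3/7), radius 1/84
b5: after 2 affine steps, its disk has center (-1/14, 4/7), radius 1/84


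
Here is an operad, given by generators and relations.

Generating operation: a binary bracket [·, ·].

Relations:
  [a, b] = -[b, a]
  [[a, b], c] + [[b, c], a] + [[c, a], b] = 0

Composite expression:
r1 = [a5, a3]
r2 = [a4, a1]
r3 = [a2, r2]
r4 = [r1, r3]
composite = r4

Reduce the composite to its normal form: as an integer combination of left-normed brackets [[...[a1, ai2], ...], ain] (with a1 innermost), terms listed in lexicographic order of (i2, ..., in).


[[[[a1, a4], a2], a3], a5] - [[[[a1, a4], a2], a5], a3]

Skip Jacobi rewriting: expand, keep a1-initial words, read off terms.
Composite bracket: [[a5, a3], [a2, [a4, a1]]]
Each bracket splits as ab - ba, giving 16 signed words (2^4 = 16).
The a1-initial words carry the normal form:
  from a1a4a2a3a5, sign +1: term +[[[[a1, a4], a2], a3], a5]
  from a1a4a2a5a3, sign -1: term -[[[[a1, a4], a2], a5], a3]


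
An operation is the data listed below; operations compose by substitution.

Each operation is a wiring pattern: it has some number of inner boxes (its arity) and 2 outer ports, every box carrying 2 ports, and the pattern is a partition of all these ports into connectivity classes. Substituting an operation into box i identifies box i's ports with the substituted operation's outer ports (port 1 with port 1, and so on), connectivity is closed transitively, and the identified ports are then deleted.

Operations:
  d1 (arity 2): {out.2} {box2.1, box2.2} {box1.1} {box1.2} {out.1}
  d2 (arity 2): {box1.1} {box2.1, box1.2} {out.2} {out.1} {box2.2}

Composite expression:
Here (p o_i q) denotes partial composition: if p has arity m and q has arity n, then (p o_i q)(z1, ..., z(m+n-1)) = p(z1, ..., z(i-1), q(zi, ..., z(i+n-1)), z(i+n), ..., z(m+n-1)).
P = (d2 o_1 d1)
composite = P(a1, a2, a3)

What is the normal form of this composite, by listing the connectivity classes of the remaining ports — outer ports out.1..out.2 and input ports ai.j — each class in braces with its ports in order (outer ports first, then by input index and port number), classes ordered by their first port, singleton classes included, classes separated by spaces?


Substituting into d2 glues patterns; closure does the rest.
through d1, on inputs (a1, a2): {out.1} {out.2} {a1.1} {a1.2} {a2.1, a2.2} (out.j = stage outer ports)
through d2, on inputs (a1, a2, a3): {out.1} {out.2} {a1.1} {a1.2} {a2.1, a2.2} {a3.1} {a3.2} (out.j = stage outer ports)

{out.1} {out.2} {a1.1} {a1.2} {a2.1, a2.2} {a3.1} {a3.2}


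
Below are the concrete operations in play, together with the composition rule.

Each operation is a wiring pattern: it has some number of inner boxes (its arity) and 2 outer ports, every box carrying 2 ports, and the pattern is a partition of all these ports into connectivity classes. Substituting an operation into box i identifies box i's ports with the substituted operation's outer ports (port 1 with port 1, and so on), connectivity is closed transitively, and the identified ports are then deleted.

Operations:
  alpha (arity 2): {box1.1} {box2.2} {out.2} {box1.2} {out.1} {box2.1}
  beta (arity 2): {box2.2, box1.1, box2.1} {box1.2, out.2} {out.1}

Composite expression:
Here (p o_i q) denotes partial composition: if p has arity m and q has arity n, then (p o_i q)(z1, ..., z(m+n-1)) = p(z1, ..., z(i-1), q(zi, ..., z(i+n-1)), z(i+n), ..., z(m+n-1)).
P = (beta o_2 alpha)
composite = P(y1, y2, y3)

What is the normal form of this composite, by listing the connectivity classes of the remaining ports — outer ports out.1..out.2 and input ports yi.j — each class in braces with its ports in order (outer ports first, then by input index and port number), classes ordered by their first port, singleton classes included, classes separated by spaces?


{out.1} {out.2, y1.2} {y1.1} {y2.1} {y2.2} {y3.1} {y3.2}

After gluing at beta, chains via deleted ports link the y-ports.
composing alpha on (y2, y3), with out.j its own outer ports: {out.1} {out.2} {y2.1} {y2.2} {y3.1} {y3.2}
composing beta on (y1, y2, y3), with out.j its own outer ports: {out.1} {out.2, y1.2} {y1.1} {y2.1} {y2.2} {y3.1} {y3.2}


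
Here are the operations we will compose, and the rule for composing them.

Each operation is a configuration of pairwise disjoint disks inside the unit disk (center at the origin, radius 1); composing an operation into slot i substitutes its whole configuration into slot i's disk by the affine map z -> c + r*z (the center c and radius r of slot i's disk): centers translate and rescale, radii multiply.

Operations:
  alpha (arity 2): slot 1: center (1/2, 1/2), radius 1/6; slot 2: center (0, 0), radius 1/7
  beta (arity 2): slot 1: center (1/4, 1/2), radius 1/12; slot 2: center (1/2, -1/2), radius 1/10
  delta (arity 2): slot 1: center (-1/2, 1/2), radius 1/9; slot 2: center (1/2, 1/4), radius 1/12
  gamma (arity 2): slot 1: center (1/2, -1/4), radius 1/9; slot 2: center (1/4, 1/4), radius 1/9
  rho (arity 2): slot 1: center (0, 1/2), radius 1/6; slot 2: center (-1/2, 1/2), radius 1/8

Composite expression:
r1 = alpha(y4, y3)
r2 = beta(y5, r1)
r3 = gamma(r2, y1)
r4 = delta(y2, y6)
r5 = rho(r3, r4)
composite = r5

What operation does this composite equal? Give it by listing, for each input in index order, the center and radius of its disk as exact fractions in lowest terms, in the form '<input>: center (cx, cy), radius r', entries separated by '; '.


y1: center (1/24, 13/24), radius 1/54; y2: center (-9/16, 9/16), radius 1/72; y3: center (5/54, 97/216), radius 1/3780; y4: center (101/1080, 9/20), radius 1/3240; y5: center (19/216, 101/216), radius 1/648; y6: center (-7/16, 17/32), radius 1/96

Below rho, radii multiply path by path; the y-disk centers shift.
input y5: applying the 3 nested substitutions gives center (19/216, 101/216), radius 1/648
input y4: applying the 4 nested substitutions gives center (101/1080, 9/20), radius 1/3240
input y3: applying the 4 nested substitutions gives center (5/54, 97/216), radius 1/3780
input y1: applying the 2 nested substitutions gives center (1/24, 13/24), radius 1/54
input y2: applying the 2 nested substitutions gives center (-9/16, 9/16), radius 1/72
input y6: applying the 2 nested substitutions gives center (-7/16, 17/32), radius 1/96


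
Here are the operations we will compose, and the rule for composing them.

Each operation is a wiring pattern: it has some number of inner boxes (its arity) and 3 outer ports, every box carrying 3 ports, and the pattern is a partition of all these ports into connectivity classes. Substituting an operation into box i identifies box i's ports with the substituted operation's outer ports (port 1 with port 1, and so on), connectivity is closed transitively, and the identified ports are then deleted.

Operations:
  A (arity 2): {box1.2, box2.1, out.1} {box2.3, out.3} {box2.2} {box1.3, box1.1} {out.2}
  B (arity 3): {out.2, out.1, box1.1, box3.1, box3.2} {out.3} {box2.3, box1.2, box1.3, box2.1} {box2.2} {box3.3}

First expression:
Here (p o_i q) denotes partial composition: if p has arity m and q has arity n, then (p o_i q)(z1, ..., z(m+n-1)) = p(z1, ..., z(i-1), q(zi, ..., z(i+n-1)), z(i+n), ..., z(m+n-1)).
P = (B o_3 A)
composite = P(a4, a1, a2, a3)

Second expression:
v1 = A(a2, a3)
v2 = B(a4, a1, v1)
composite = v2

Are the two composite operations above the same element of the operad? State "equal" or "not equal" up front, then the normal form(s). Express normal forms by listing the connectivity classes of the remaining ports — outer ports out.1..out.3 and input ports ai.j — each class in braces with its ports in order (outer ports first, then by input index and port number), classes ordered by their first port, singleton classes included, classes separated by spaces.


Normal form of the first expression: {out.1, out.2, a2.2, a3.1, a4.1} {out.3} {a1.1, a1.3, a4.2, a4.3} {a1.2} {a2.1, a2.3} {a3.2} {a3.3}
Normal form of the second expression: {out.1, out.2, a2.2, a3.1, a4.1} {out.3} {a1.1, a1.3, a4.2, a4.3} {a1.2} {a2.1, a2.3} {a3.2} {a3.3}
Both agree, so they are equal.

equal; both compose to {out.1, out.2, a2.2, a3.1, a4.1} {out.3} {a1.1, a1.3, a4.2, a4.3} {a1.2} {a2.1, a2.3} {a3.2} {a3.3}


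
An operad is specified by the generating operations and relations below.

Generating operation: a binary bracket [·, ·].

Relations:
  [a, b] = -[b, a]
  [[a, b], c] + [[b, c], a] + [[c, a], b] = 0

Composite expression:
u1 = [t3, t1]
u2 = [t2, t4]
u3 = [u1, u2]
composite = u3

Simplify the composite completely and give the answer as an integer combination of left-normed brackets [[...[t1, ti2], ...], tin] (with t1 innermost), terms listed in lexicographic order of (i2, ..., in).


-[[[t1, t3], t2], t4] + [[[t1, t3], t4], t2]

Expand each bracket as ab - ba; the t1-initial words give the coefficients.
Composite bracket: [[t3, t1], [t2, t4]]
The bracket unfolds into 8 signed words via [a, b] = ab - ba (2^3 = 8).
Words beginning with t1 determine it all:
  sign of t1t3t2t4 is -1, so it contributes -[[[t1, t3], t2], t4]
  sign of t1t3t4t2 is +1, so it contributes +[[[t1, t3], t4], t2]


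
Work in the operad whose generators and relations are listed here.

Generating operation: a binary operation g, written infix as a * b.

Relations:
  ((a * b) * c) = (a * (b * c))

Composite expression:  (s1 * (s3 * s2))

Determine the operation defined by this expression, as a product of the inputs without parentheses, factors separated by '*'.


All parenthesizations of g agree; list the s-inputs left to right.
(s3 * s2) reduces to s3 * s2
(s1 * (s3 * s2)) reduces to s1 * s3 * s2

s1 * s3 * s2


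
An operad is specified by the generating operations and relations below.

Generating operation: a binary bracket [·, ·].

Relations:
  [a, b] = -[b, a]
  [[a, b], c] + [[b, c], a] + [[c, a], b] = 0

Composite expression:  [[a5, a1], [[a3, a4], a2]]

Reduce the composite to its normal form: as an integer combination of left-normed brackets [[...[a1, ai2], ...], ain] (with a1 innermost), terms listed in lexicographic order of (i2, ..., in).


[[[[a1, a5], a2], a3], a4] - [[[[a1, a5], a2], a4], a3] - [[[[a1, a5], a3], a4], a2] + [[[[a1, a5], a4], a3], a2]


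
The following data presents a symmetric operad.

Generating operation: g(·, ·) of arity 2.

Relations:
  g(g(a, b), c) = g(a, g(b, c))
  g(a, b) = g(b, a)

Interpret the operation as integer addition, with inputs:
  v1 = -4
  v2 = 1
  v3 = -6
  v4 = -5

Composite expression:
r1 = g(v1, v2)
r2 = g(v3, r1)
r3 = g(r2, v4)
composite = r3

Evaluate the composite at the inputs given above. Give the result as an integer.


-14

g(v1, v2) = -3
g(v3, g(v1, v2)) = -9
g(g(v3, g(v1, v2)), v4) = -14


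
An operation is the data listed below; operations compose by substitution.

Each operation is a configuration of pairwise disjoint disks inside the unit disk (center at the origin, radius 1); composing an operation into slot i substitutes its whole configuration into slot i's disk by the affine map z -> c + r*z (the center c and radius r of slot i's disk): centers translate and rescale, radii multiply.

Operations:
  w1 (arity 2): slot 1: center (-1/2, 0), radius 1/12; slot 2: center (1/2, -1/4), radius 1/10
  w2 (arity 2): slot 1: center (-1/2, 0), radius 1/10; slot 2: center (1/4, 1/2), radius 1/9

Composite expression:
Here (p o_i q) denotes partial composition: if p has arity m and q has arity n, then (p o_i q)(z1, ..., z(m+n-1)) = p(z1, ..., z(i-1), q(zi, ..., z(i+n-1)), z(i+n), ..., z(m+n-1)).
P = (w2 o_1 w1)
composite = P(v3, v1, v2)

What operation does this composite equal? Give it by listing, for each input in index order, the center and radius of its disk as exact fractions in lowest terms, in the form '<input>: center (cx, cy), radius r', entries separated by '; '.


v1: center (-9/20, -1/40), radius 1/100; v2: center (1/4, 1/2), radius 1/9; v3: center (-11/20, 0), radius 1/120


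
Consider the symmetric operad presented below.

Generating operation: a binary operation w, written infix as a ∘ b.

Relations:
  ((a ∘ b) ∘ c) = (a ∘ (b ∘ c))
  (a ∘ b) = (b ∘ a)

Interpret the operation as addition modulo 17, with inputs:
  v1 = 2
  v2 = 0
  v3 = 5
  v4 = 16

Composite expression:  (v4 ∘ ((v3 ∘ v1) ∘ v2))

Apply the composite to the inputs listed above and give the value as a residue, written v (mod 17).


6 (mod 17)

(v3 ∘ v1) = 7
((v3 ∘ v1) ∘ v2) = 7
(v4 ∘ ((v3 ∘ v1) ∘ v2)) = 6


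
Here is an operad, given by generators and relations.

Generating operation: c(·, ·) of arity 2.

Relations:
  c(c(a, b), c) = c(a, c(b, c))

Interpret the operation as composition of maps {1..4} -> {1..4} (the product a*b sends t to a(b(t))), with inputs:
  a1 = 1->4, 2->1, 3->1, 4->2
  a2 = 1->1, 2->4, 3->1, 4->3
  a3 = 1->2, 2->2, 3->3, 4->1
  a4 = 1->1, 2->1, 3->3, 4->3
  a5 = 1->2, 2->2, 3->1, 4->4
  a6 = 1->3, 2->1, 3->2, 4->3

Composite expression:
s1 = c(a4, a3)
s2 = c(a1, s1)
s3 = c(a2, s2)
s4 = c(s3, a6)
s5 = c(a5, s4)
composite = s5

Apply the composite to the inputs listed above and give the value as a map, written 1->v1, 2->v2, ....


c(a4, a3) = 1->1, 2->1, 3->3, 4->1
c(a1, c(a4, a3)) = 1->4, 2->4, 3->1, 4->4
c(a2, c(a1, c(a4, a3))) = 1->3, 2->3, 3->1, 4->3
c(c(a2, c(a1, c(a4, a3))), a6) = 1->1, 2->3, 3->3, 4->1
c(a5, c(c(a2, c(a1, c(a4, a3))), a6)) = 1->2, 2->1, 3->1, 4->2

1->2, 2->1, 3->1, 4->2


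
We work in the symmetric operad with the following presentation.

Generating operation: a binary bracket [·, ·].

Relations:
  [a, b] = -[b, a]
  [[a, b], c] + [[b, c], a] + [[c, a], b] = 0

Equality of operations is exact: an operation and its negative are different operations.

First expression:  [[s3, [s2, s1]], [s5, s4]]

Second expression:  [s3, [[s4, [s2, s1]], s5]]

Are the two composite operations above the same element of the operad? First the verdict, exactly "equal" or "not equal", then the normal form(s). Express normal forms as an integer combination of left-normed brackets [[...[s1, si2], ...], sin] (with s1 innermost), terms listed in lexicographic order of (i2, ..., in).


not equal — first -[[[[s1, s2], s3], s4], s5] + [[[[s1, s2], s3], s5], s4], second -[[[[s1, s2], s4], s5], s3]

The first expression, normalized: -[[[[s1, s2], s3], s4], s5] + [[[[s1, s2], s3], s5], s4]
The second expression, normalized: -[[[[s1, s2], s4], s5], s3]
The forms do not match — not equal.


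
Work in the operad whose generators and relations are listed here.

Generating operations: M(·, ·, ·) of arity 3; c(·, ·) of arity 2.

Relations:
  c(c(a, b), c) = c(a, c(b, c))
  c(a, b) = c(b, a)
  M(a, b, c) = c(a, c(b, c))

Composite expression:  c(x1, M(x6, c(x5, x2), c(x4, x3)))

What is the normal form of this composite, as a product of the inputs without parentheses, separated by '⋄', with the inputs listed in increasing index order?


Key point: c commutes, so take the x-inputs in any fixed order.
c(x5, x2) unparenthesizes to x5 ⋄ x2
c(x4, x3) unparenthesizes to x4 ⋄ x3
M(x6, c(x5, x2), c(x4, x3)) unparenthesizes to x6 ⋄ x5 ⋄ x2 ⋄ x4 ⋄ x3
c(x1, M(x6, c(x5, x2), c(x4, x3))) unparenthesizes to x1 ⋄ x6 ⋄ x5 ⋄ x2 ⋄ x4 ⋄ x3
reordering the factors by index: x1 ⋄ x2 ⋄ x3 ⋄ x4 ⋄ x5 ⋄ x6

x1 ⋄ x2 ⋄ x3 ⋄ x4 ⋄ x5 ⋄ x6


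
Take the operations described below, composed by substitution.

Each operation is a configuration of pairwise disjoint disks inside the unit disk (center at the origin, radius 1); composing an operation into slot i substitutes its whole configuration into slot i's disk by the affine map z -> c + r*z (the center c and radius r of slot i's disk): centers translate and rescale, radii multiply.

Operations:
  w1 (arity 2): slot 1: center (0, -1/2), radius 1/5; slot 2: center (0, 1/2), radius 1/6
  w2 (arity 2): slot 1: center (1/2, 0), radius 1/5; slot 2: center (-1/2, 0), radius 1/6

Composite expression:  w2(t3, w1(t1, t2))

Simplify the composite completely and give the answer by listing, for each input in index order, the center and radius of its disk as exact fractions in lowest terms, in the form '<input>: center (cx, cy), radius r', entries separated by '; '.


t1: center (-1/2, -1/12), radius 1/30; t2: center (-1/2, 1/12), radius 1/36; t3: center (1/2, 0), radius 1/5

Nesting under w2 composes maps z -> c + r*z down each t-path.
t3: after 1 affine step, its disk has center (1/2, 0), radius 1/5
t1: after 2 affine steps, its disk has center (-1/2, -1/12), radius 1/30
t2: after 2 affine steps, its disk has center (-1/2, 1/12), radius 1/36


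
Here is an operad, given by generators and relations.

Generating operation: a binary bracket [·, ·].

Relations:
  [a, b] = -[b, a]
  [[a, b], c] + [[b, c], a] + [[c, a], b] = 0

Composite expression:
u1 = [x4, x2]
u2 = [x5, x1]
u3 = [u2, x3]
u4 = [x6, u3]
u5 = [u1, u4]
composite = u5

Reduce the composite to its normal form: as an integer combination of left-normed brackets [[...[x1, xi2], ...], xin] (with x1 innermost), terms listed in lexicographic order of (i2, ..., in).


[[[[[x1, x5], x3], x6], x2], x4] - [[[[[x1, x5], x3], x6], x4], x2]

A multilinear Lie element is pinned by x1-initial words (x1 innermost).
Composite bracket: [[x4, x2], [x6, [[x5, x1], x3]]]
Expanding via [a, b] = ab - ba: 32 signed words (2^5 = 32).
Only words starting with x1 matter:
  x1x5x3x6x2x4 appears with sign +1, giving the term +[[[[[x1, x5], x3], x6], x2], x4]
  x1x5x3x6x4x2 appears with sign -1, giving the term -[[[[[x1, x5], x3], x6], x4], x2]


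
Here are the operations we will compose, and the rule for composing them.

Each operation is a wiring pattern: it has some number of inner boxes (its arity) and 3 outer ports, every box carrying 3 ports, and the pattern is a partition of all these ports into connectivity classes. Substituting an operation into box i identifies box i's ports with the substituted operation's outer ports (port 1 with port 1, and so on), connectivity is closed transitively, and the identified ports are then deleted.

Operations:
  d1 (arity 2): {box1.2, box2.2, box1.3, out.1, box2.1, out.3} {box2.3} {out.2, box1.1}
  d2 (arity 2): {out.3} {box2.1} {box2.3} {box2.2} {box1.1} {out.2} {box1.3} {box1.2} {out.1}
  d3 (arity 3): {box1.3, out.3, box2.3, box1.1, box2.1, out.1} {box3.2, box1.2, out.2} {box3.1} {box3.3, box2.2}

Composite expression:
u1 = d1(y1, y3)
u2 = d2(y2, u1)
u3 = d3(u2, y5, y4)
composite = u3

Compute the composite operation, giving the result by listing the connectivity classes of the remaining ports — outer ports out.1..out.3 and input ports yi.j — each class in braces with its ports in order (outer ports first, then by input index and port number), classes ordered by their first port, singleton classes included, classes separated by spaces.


Reachability decides: close wires over d3-identified ports.
d1 over (y1, y3) gives {out.1, out.3, y1.2, y1.3, y3.1, y3.2} {out.2, y1.1} {y3.3}, out.j being that stage's outer ports
d2 over (y2, y1, y3) gives {out.1} {out.2} {out.3} {y1.1} {y1.2, y1.3, y3.1, y3.2} {y2.1} {y2.2} {y2.3} {y3.3}, out.j being that stage's outer ports
d3 over (y2, y1, y3, y5, y4) gives {out.1, out.3, y5.1, y5.3} {out.2, y4.2} {y1.1} {y1.2, y1.3, y3.1, y3.2} {y2.1} {y2.2} {y2.3} {y3.3} {y4.1} {y4.3, y5.2}, out.j being that stage's outer ports

{out.1, out.3, y5.1, y5.3} {out.2, y4.2} {y1.1} {y1.2, y1.3, y3.1, y3.2} {y2.1} {y2.2} {y2.3} {y3.3} {y4.1} {y4.3, y5.2}


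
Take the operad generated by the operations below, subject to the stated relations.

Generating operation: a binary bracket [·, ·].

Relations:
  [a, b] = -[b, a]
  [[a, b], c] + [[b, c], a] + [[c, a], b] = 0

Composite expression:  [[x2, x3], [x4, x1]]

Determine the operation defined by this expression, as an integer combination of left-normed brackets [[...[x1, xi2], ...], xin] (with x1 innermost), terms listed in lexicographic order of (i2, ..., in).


[[[x1, x4], x2], x3] - [[[x1, x4], x3], x2]

Skip Jacobi rewriting: expand, keep x1-initial words, read off terms.
Composite bracket: [[x2, x3], [x4, x1]]
Applying ab - ba throughout gives 8 signed words (2^3 = 8).
Only words starting with x1 matter:
  sign of x1x4x2x3 is +1, so it contributes +[[[x1, x4], x2], x3]
  sign of x1x4x3x2 is -1, so it contributes -[[[x1, x4], x3], x2]


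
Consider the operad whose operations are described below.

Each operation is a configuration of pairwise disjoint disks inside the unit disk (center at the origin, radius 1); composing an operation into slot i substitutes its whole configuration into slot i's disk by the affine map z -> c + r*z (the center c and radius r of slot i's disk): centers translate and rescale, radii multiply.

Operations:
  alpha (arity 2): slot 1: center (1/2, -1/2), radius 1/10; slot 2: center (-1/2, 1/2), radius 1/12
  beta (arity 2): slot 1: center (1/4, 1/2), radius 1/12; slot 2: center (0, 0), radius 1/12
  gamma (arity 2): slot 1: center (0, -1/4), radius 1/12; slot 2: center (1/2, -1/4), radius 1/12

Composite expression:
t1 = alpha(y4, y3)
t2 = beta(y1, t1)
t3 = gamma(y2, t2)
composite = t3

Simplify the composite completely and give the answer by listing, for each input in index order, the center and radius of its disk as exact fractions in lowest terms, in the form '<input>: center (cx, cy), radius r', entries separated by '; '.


y1: center (25/48, -5/24), radius 1/144; y2: center (0, -1/4), radius 1/12; y3: center (143/288, -71/288), radius 1/1728; y4: center (145/288, -73/288), radius 1/1440

Each y-disk chains the slot maps above it in gamma; radii multiply.
tracing y2 down its 1-map path: center (0, -1/4), radius 1/12
tracing y1 down its 2-map path: center (25/48, -5/24), radius 1/144
tracing y4 down its 3-map path: center (145/288, -73/288), radius 1/1440
tracing y3 down its 3-map path: center (143/288, -71/288), radius 1/1728
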